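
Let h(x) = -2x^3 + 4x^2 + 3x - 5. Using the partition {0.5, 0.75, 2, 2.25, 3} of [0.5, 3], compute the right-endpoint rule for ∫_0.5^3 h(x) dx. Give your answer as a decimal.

Subinterval widths: 0.25, 1.25, 0.25, 0.75.
Right endpoints: 0.75, 2, 2.25, 3.
h(0.75) = -1.34375, h(2) = 1, h(2.25) = -0.78125, h(3) = -14.
Sum = Σ Δx_i · h(x_i).
Sum = -9.78125.

-9.78125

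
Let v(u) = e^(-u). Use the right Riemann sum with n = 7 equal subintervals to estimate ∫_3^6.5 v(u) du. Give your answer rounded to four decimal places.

Δu = (6.5 − 3)/7 = 0.5.
Right endpoints: 3.5, 4, 4.5, 5, 5.5, 6, 6.5.
v(3.5) ≈ 0.0302, v(4) ≈ 0.0183, v(4.5) ≈ 0.0111, v(5) ≈ 0.0067, v(5.5) ≈ 0.0041, v(6) ≈ 0.0025, v(6.5) ≈ 0.0015.
Sum = Δu · [v(3.5) + v(4) + v(4.5) + ...].
Sum ≈ 0.0372.

0.0372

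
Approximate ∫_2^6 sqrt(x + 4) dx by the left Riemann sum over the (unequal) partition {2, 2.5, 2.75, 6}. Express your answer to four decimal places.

Subinterval widths: 0.5, 0.25, 3.25.
Left endpoints: 2, 2.5, 2.75.
f(2) ≈ 2.4495, f(2.5) ≈ 2.5495, f(2.75) ≈ 2.5981.
Sum = Σ Δx_i · f(x_i).
Sum ≈ 10.3059.

10.3059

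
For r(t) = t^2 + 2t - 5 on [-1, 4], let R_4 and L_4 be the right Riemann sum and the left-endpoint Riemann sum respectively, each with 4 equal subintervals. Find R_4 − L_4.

R_4 = 28.59375.
L_4 = -2.65625.
R_4 − L_4 = 31.25.

31.25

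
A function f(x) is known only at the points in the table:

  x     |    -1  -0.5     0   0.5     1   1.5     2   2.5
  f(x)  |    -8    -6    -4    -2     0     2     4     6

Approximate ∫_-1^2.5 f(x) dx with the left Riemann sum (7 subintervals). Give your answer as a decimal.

Δx = 0.5.
Sum = 0.5·[(-8) + (-6) + (-4) + (-2) + 0 + 2 + 4] = -7.

-7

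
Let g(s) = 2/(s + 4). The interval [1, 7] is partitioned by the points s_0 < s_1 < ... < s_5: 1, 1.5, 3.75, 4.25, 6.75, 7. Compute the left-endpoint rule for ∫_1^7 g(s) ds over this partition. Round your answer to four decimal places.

1.7998

Subinterval widths: 0.5, 2.25, 0.5, 2.5, 0.25.
Left endpoints: 1, 1.5, 3.75, 4.25, 6.75.
g(1) = 0.4, g(1.5) = 4/11, g(3.75) = 8/31, g(4.25) = 8/33, g(6.75) = 8/43.
Sum = Σ Δs_i · g(s_i).
Sum ≈ 1.7998.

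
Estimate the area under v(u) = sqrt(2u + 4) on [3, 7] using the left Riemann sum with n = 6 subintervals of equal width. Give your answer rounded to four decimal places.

Δu = (7 − 3)/6 = 2/3.
Left endpoints: 3, 11/3, 13/3, 5, 17/3, 19/3.
v(3) ≈ 3.1623, v(11/3) ≈ 3.3665, v(13/3) ≈ 3.5590, v(5) ≈ 3.7417, v(17/3) ≈ 3.9158, v(19/3) ≈ 4.0825.
Sum = Δu · [v(3) + v(11/3) + v(13/3) + ...].
Sum ≈ 14.5518.

14.5518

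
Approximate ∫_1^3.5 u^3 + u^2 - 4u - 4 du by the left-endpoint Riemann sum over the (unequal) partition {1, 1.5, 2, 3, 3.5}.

4.8125

Subinterval widths: 0.5, 0.5, 1, 0.5.
Left endpoints: 1, 1.5, 2, 3.
f(1) = -6, f(1.5) = -4.375, f(2) = 0, f(3) = 20.
Sum = Σ Δu_i · f(u_i).
Sum = 4.8125.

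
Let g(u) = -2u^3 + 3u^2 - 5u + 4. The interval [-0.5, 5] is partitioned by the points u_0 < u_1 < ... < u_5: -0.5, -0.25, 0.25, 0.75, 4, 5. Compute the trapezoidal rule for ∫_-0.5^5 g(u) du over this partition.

Subinterval widths: 0.25, 0.5, 0.5, 3.25, 1.
g(-0.5) = 7.5, g(-0.25) = 5.46875, g(0.25) = 2.90625, g(0.75) = 1.09375, g(4) = -96, g(5) = -196.
On each subinterval the trapezoid contributes (Δu_i/2)·[g(u_{i-1}) + g(u_i)].
Sum = -295.5078125.

-295.5078125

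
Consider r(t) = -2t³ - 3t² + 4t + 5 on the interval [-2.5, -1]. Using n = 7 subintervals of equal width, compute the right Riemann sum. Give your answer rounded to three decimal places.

Δt = (-1 − (-2.5))/7 = 3/14.
Right endpoints: -16/7, -29/14, -13/7, -23/14, -10/7, -17/14, -1.
r(-16/7) = 1395/343, r(-29/14) = 555/343, r(-13/7) = 12/343, r(-23/14) = -549/686, r(-10/7) = -345/343, r(-17/14) = -240/343, r(-1) = 0.
Sum = Δt · [r(-16/7) + r(-29/14) + r(-13/7) + ...].
Sum ≈ 0.689.

0.689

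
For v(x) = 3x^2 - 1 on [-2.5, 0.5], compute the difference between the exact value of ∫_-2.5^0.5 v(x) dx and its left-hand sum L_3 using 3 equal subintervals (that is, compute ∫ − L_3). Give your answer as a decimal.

-10.5

Exact integral: ∫_-2.5^0.5 v(x) dx = 12.75.
L_3 = 23.25.
Error = 12.75 − 23.25 = -10.5.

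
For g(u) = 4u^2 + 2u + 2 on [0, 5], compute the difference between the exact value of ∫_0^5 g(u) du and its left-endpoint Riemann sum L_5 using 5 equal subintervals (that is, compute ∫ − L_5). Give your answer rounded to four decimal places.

51.6667

Exact integral: ∫_0^5 g(u) du ≈ 201.666667.
L_5 = 150.
Error ≈ 201.666667 − 150 ≈ 51.6667.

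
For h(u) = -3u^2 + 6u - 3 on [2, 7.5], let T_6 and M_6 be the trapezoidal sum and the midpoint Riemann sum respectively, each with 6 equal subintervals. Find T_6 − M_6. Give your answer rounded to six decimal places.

-3.466146

T_6 ≈ -275.93576389.
M_6 ≈ -272.46961806.
T_6 − M_6 ≈ -3.466146.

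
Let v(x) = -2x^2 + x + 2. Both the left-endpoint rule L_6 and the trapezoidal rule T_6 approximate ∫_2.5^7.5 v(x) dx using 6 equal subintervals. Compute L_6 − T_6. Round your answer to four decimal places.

39.5833

L_6 ≈ -197.407407.
T_6 ≈ -236.990741.
L_6 − T_6 ≈ 39.5833.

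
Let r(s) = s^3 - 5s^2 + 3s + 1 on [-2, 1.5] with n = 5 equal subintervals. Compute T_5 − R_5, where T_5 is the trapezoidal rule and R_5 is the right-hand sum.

-10.71875

T_5 = -22.46125.
R_5 = -11.7425.
T_5 − R_5 = -10.71875.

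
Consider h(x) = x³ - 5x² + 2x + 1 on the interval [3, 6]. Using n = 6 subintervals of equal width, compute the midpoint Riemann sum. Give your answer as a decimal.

Δx = (6 − 3)/6 = 0.5.
Midpoints: 3.25, 3.75, 4.25, 4.75, 5.25, 5.75.
h(3.25) = -10.984375, h(3.75) = -9.078125, h(4.25) = -4.046875, h(4.75) = 4.859375, h(5.25) = 18.390625, h(5.75) = 37.296875.
Sum = Δx · [h(3.25) + h(3.75) + h(4.25) + ...].
Sum = 18.21875.

18.21875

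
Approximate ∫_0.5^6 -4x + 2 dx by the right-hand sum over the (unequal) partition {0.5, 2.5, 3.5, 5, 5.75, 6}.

Subinterval widths: 2, 1, 1.5, 0.75, 0.25.
Right endpoints: 2.5, 3.5, 5, 5.75, 6.
f(2.5) = -8, f(3.5) = -12, f(5) = -18, f(5.75) = -21, f(6) = -22.
Sum = Σ Δx_i · f(x_i).
Sum = -76.25.

-76.25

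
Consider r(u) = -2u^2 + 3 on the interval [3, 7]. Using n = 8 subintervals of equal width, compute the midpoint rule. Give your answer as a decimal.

-198.5

Δu = (7 − 3)/8 = 0.5.
Midpoints: 3.25, 3.75, 4.25, 4.75, 5.25, 5.75, 6.25, 6.75.
r(3.25) = -18.125, r(3.75) = -25.125, r(4.25) = -33.125, r(4.75) = -42.125, r(5.25) = -52.125, r(5.75) = -63.125, r(6.25) = -75.125, r(6.75) = -88.125.
Sum = Δu · [r(3.25) + r(3.75) + r(4.25) + ...].
Sum = -198.5.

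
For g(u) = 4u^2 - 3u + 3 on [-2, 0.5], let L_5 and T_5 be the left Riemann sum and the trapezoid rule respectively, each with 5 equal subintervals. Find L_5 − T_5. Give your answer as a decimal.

5.625

L_5 = 30.
T_5 = 24.375.
L_5 − T_5 = 5.625.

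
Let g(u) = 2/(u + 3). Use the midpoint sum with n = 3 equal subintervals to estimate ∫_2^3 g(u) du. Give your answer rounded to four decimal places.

Δu = (3 − 2)/3 = 1/3.
Midpoints: 13/6, 2.5, 17/6.
g(13/6) = 12/31, g(2.5) = 4/11, g(17/6) = 12/35.
Sum = Δu · [g(13/6) + g(2.5) + g(17/6)].
Sum ≈ 0.3645.

0.3645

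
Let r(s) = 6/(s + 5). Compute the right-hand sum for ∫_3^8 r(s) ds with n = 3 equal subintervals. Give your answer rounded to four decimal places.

2.6861

Δs = (8 − 3)/3 = 5/3.
Right endpoints: 14/3, 19/3, 8.
r(14/3) = 18/29, r(19/3) = 9/17, r(8) = 6/13.
Sum = Δs · [r(14/3) + r(19/3) + r(8)].
Sum ≈ 2.6861.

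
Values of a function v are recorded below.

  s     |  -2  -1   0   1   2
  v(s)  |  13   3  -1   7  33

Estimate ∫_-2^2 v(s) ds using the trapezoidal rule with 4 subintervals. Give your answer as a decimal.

32

Δs = 1.
T_4 = (1/2)·[13 + 2·3 + 2·(-1) + 2·7 + 33] = 32.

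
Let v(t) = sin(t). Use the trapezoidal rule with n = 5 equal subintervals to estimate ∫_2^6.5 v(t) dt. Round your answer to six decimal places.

Δt = (6.5 − 2)/5 = 0.9.
v(2) ≈ 0.909297, v(2.9) ≈ 0.239249, v(3.8) ≈ -0.611858, v(4.7) ≈ -0.999923, v(5.6) ≈ -0.631267, v(6.5) ≈ 0.215120.
T_5 = (Δt/2)·[v(t_0) + 2v(t_1) + ... + 2v(t_{4}) + v(t_5)].
Sum ≈ -1.297431.

-1.297431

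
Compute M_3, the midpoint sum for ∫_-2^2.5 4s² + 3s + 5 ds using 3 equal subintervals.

Δs = (2.5 − (-2))/3 = 1.5.
Midpoints: -1.25, 0.25, 1.75.
f(-1.25) = 7.5, f(0.25) = 6, f(1.75) = 22.5.
Sum = Δs · [f(-1.25) + f(0.25) + f(1.75)].
Sum = 54.

54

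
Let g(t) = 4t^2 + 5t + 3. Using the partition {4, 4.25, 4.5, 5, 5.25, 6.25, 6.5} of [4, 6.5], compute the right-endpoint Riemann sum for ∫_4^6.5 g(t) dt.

391.25

Subinterval widths: 0.25, 0.25, 0.5, 0.25, 1, 0.25.
Right endpoints: 4.25, 4.5, 5, 5.25, 6.25, 6.5.
g(4.25) = 96.5, g(4.5) = 106.5, g(5) = 128, g(5.25) = 139.5, g(6.25) = 190.5, g(6.5) = 204.5.
Sum = Σ Δt_i · g(t_i).
Sum = 391.25.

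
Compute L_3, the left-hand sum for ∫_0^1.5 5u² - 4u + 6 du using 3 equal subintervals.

9.125

Δu = (1.5 − 0)/3 = 0.5.
Left endpoints: 0, 0.5, 1.
f(0) = 6, f(0.5) = 5.25, f(1) = 7.
Sum = Δu · [f(0) + f(0.5) + f(1)].
Sum = 9.125.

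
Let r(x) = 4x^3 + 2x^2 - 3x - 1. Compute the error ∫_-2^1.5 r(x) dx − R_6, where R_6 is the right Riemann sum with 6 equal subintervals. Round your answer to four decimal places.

-8.9890

Exact integral: ∫_-2^1.5 r(x) dx ≈ -4.229167.
R_6 ≈ 4.759838.
Error ≈ -4.229167 − 4.759838 ≈ -8.9890.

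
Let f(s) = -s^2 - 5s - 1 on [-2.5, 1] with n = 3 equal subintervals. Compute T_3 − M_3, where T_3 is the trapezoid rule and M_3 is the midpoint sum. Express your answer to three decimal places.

T_3 ≈ 3.28935.
M_3 ≈ 4.48032.
T_3 − M_3 ≈ -1.191.

-1.191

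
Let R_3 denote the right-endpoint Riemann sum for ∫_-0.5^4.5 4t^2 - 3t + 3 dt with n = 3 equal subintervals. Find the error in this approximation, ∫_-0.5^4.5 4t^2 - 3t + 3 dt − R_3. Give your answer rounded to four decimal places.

Exact integral: ∫_-0.5^4.5 f(t) dt ≈ 106.666667.
R_3 ≈ 170.092593.
Error ≈ 106.666667 − 170.092593 ≈ -63.4259.

-63.4259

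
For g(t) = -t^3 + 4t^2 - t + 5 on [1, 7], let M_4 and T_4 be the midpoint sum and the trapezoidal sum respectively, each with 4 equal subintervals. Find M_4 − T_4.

M_4 = -129.
T_4 = -156.
M_4 − T_4 = 27.

27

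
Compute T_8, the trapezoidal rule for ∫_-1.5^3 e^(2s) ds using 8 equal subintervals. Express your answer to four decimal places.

222.5258

Δs = (3 − (-1.5))/8 = 0.5625.
f(-1.5) ≈ 0.0498, f(-0.9375) ≈ 0.1534, f(-0.375) ≈ 0.4724, f(0.1875) ≈ 1.4550, f(0.75) ≈ 4.4817, f(1.3125) ≈ 13.8046, f(1.875) ≈ 42.5211, f(2.4375) ≈ 130.9742, f(3) ≈ 403.4288.
T_8 = (Δs/2)·[f(s_0) + 2f(s_1) + ... + 2f(s_{7}) + f(s_8)].
Sum ≈ 222.5258.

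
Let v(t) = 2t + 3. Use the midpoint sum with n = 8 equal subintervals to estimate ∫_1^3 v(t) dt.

Δt = (3 − 1)/8 = 0.25.
Midpoints: 1.125, 1.375, 1.625, 1.875, 2.125, 2.375, 2.625, 2.875.
v(1.125) = 5.25, v(1.375) = 5.75, v(1.625) = 6.25, v(1.875) = 6.75, v(2.125) = 7.25, v(2.375) = 7.75, v(2.625) = 8.25, v(2.875) = 8.75.
Sum = Δt · [v(1.125) + v(1.375) + v(1.625) + ...].
Sum = 14.

14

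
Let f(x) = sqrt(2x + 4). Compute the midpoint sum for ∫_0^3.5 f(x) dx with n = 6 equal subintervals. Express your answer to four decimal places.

Δx = (3.5 − 0)/6 = 7/12.
Midpoints: 7/24, 0.875, 35/24, 49/24, 2.625, 77/24.
f(7/24) ≈ 2.1409, f(0.875) ≈ 2.3979, f(35/24) ≈ 2.6300, f(49/24) ≈ 2.8431, f(2.625) ≈ 3.0414, f(77/24) ≈ 3.2275.
Sum = Δx · [f(7/24) + f(0.875) + f(35/24) + ...].
Sum ≈ 9.4971.

9.4971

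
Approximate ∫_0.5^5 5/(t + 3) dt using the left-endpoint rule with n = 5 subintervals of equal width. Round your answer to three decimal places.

4.517

Δt = (5 − 0.5)/5 = 0.9.
Left endpoints: 0.5, 1.4, 2.3, 3.2, 4.1.
f(0.5) = 10/7, f(1.4) = 25/22, f(2.3) = 50/53, f(3.2) = 25/31, f(4.1) = 50/71.
Sum = Δt · [f(0.5) + f(1.4) + f(2.3) + f(3.2) + f(4.1)].
Sum ≈ 4.517.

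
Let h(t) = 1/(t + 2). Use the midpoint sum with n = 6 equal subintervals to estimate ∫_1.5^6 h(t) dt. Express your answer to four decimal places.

Δt = (6 − 1.5)/6 = 0.75.
Midpoints: 1.875, 2.625, 3.375, 4.125, 4.875, 5.625.
h(1.875) = 8/31, h(2.625) = 8/37, h(3.375) = 8/43, h(4.125) = 8/49, h(4.875) = 8/55, h(5.625) = 8/61.
Sum = Δt · [h(1.875) + h(2.625) + h(3.375) + ...].
Sum ≈ 0.8251.

0.8251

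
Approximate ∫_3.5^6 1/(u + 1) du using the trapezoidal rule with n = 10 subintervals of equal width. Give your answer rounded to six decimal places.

0.441984

Δu = (6 − 3.5)/10 = 0.25.
f(3.5) = 2/9, f(3.75) = 4/19, f(4) = 0.2, f(4.25) = 4/21, f(4.5) = 2/11, f(4.75) = 4/23, f(5) = 1/6, f(5.25) = 0.16, f(5.5) = 2/13, f(5.75) = 4/27, f(6) = 1/7.
T_10 = (Δu/2)·[f(u_0) + 2f(u_1) + ... + 2f(u_{9}) + f(u_10)].
Sum ≈ 0.441984.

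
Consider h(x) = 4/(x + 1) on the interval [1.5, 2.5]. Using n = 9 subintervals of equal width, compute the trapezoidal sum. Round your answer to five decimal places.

1.34621

Δx = (2.5 − 1.5)/9 = 1/9.
h(1.5) = 1.6, h(29/18) = 72/47, h(31/18) = 72/49, h(11/6) = 24/17, h(35/18) = 72/53, h(37/18) = 72/55, h(13/6) = 24/19, h(41/18) = 72/59, h(43/18) = 72/61, h(2.5) = 8/7.
T_9 = (Δx/2)·[h(x_0) + 2h(x_1) + ... + 2h(x_{8}) + h(x_9)].
Sum ≈ 1.34621.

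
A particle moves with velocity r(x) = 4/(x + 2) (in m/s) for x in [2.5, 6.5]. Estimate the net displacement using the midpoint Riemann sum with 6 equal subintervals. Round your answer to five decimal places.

2.54134

Δx = (6.5 − 2.5)/6 = 2/3.
Midpoints: 17/6, 3.5, 25/6, 29/6, 5.5, 37/6.
r(17/6) = 24/29, r(3.5) = 8/11, r(25/6) = 24/37, r(29/6) = 24/41, r(5.5) = 8/15, r(37/6) = 24/49.
Sum = Δx · [r(17/6) + r(3.5) + r(25/6) + ...].
Sum ≈ 2.54134.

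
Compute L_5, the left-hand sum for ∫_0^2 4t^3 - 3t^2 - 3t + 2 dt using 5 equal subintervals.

Δt = (2 − 0)/5 = 0.4.
Left endpoints: 0, 0.4, 0.8, 1.2, 1.6.
f(0) = 2, f(0.4) = 0.576, f(0.8) = -0.272, f(1.2) = 0.992, f(1.6) = 5.904.
Sum = Δt · [f(0) + f(0.4) + f(0.8) + f(1.2) + f(1.6)].
Sum = 3.68.

3.68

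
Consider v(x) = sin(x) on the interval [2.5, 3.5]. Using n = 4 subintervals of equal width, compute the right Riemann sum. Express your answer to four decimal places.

0.0160

Δx = (3.5 − 2.5)/4 = 0.25.
Right endpoints: 2.75, 3, 3.25, 3.5.
v(2.75) ≈ 0.3817, v(3) ≈ 0.1411, v(3.25) ≈ -0.1082, v(3.5) ≈ -0.3508.
Sum = Δx · [v(2.75) + v(3) + v(3.25) + v(3.5)].
Sum ≈ 0.0160.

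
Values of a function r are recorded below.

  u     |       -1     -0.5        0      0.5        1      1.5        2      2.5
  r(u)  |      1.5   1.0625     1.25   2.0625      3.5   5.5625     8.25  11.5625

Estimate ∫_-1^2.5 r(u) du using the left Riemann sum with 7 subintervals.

Δu = 0.5.
Sum = 0.5·[1.5 + 1.0625 + 1.25 + 2.0625 + 3.5 + 5.5625 + 8.25] = 11.59375.

11.59375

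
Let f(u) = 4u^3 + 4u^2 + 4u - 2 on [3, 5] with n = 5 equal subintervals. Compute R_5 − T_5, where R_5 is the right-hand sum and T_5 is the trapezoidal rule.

92.8

R_5 = 798.24.
T_5 = 705.44.
R_5 − T_5 = 92.8.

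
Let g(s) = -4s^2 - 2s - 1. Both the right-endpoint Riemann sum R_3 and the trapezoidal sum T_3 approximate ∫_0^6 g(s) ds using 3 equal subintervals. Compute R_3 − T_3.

R_3 = -502.
T_3 = -346.
R_3 − T_3 = -156.

-156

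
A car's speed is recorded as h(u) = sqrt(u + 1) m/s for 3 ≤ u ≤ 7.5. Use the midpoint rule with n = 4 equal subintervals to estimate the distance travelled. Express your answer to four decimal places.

11.1918

Δu = (7.5 − 3)/4 = 1.125.
Midpoints: 3.5625, 4.6875, 5.8125, 6.9375.
h(3.5625) ≈ 2.1360, h(4.6875) ≈ 2.3848, h(5.8125) ≈ 2.6101, h(6.9375) ≈ 2.8174.
Sum = Δu · [h(3.5625) + h(4.6875) + h(5.8125) + h(6.9375)].
Sum ≈ 11.1918.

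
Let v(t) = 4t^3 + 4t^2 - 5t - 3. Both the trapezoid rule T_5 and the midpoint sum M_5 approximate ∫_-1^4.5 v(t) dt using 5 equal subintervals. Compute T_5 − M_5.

41.59375

T_5 = 495.
M_5 = 453.40625.
T_5 − M_5 = 41.59375.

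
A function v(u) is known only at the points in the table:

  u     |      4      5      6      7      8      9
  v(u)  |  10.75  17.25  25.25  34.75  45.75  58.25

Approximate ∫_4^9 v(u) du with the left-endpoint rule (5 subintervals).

Δu = 1.
Sum = 1·[10.75 + 17.25 + 25.25 + 34.75 + 45.75] = 133.75.

133.75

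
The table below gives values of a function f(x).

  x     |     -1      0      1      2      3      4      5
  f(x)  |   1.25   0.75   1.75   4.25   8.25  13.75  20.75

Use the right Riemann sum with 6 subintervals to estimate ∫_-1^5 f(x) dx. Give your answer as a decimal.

49.5

Δx = 1.
Sum = 1·[0.75 + 1.75 + 4.25 + 8.25 + 13.75 + 20.75] = 49.5.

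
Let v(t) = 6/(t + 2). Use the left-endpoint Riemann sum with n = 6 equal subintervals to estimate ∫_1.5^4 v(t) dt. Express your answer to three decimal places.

3.387

Δt = (4 − 1.5)/6 = 5/12.
Left endpoints: 1.5, 23/12, 7/3, 2.75, 19/6, 43/12.
v(1.5) = 12/7, v(23/12) = 72/47, v(7/3) = 18/13, v(2.75) = 24/19, v(19/6) = 36/31, v(43/12) = 72/67.
Sum = Δt · [v(1.5) + v(23/12) + v(7/3) + ...].
Sum ≈ 3.387.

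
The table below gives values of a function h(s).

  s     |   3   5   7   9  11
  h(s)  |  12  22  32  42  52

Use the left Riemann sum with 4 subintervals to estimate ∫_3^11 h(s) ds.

Δs = 2.
Sum = 2·[12 + 22 + 32 + 42] = 216.

216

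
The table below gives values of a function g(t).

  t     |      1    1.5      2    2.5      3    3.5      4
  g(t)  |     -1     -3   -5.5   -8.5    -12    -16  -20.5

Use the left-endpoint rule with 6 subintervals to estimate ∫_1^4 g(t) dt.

-23

Δt = 0.5.
Sum = 0.5·[(-1) + (-3) + (-5.5) + (-8.5) + (-12) + (-16)] = -23.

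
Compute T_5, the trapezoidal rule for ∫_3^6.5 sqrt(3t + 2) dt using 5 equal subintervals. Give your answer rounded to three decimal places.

Δt = (6.5 − 3)/5 = 0.7.
f(3) ≈ 3.317, f(3.7) ≈ 3.619, f(4.4) ≈ 3.899, f(5.1) ≈ 4.159, f(5.8) ≈ 4.405, f(6.5) ≈ 4.637.
T_5 = (Δt/2)·[f(t_0) + 2f(t_1) + ... + 2f(t_{4}) + f(t_5)].
Sum ≈ 14.041.

14.041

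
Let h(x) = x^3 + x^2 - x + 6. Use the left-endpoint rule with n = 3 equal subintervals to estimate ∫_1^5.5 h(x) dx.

Δx = (5.5 − 1)/3 = 1.5.
Left endpoints: 1, 2.5, 4.
h(1) = 7, h(2.5) = 25.375, h(4) = 82.
Sum = Δx · [h(1) + h(2.5) + h(4)].
Sum = 171.5625.

171.5625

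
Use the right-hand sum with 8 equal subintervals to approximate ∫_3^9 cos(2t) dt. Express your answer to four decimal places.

-0.3023

Δt = (9 − 3)/8 = 0.75.
Right endpoints: 3.75, 4.5, 5.25, 6, 6.75, 7.5, 8.25, 9.
f(3.75) ≈ 0.3466, f(4.5) ≈ -0.9111, f(5.25) ≈ -0.4755, f(6) ≈ 0.8439, f(6.75) ≈ 0.5949, f(7.5) ≈ -0.7597, f(8.25) ≈ -0.7024, f(9) ≈ 0.6603.
Sum = Δt · [f(3.75) + f(4.5) + f(5.25) + ...].
Sum ≈ -0.3023.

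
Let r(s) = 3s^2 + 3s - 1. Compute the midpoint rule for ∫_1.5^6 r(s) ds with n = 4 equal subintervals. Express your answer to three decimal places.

257.326

Δs = (6 − 1.5)/4 = 1.125.
Midpoints: 2.0625, 3.1875, 4.3125, 5.4375.
r(2.0625) = 17.94921875, r(3.1875) = 39.04296875, r(4.3125) = 67.73046875, r(5.4375) = 104.01171875.
Sum = Δs · [r(2.0625) + r(3.1875) + r(4.3125) + r(5.4375)].
Sum ≈ 257.326.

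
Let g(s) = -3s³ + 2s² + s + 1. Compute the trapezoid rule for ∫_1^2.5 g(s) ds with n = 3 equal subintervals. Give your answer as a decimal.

Δs = (2.5 − 1)/3 = 0.5.
g(1) = 1, g(1.5) = -3.125, g(2) = -13, g(2.5) = -30.875.
T_3 = (Δs/2)·[g(s_0) + 2g(s_1) + 2g(s_2) + g(s_3)].
Sum = -15.53125.

-15.53125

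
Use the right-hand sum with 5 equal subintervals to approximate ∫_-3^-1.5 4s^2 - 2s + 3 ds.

Δs = (-1.5 − (-3))/5 = 0.3.
Right endpoints: -2.7, -2.4, -2.1, -1.8, -1.5.
f(-2.7) = 37.56, f(-2.4) = 30.84, f(-2.1) = 24.84, f(-1.8) = 19.56, f(-1.5) = 15.
Sum = Δs · [f(-2.7) + f(-2.4) + f(-2.1) + f(-1.8) + f(-1.5)].
Sum = 38.34.

38.34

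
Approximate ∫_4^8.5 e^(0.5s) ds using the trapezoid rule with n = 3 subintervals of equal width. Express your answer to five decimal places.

131.25798

Δs = (8.5 − 4)/3 = 1.5.
f(4) ≈ 7.38906, f(5.5) ≈ 15.64263, f(7) ≈ 33.11545, f(8.5) ≈ 70.10541.
T_3 = (Δs/2)·[f(s_0) + 2f(s_1) + 2f(s_2) + f(s_3)].
Sum ≈ 131.25798.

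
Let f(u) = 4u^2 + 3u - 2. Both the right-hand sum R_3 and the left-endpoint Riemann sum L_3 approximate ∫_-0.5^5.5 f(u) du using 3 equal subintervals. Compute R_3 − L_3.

R_3 = 409.
L_3 = 133.
R_3 − L_3 = 276.

276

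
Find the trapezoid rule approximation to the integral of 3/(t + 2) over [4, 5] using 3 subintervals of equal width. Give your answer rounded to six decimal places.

0.462657

Δt = (5 − 4)/3 = 1/3.
f(4) = 0.5, f(13/3) = 9/19, f(14/3) = 0.45, f(5) = 3/7.
T_3 = (Δt/2)·[f(t_0) + 2f(t_1) + 2f(t_2) + f(t_3)].
Sum ≈ 0.462657.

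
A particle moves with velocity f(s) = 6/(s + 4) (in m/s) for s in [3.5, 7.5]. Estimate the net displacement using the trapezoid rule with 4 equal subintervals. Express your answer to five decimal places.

2.56976

Δs = (7.5 − 3.5)/4 = 1.
f(3.5) = 0.8, f(4.5) = 12/17, f(5.5) = 12/19, f(6.5) = 4/7, f(7.5) = 12/23.
T_4 = (Δs/2)·[f(s_0) + 2f(s_1) + 2f(s_2) + 2f(s_3) + f(s_4)].
Sum ≈ 2.56976.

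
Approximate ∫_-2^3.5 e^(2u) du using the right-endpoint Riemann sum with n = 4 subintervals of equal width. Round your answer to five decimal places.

Δu = (3.5 − (-2))/4 = 1.375.
Right endpoints: -0.625, 0.75, 2.125, 3.5.
f(-0.625) ≈ 0.28650, f(0.75) ≈ 4.48169, f(2.125) ≈ 70.10541, f(3.5) ≈ 1096.63316.
Sum = Δu · [f(-0.625) + f(0.75) + f(2.125) + f(3.5)].
Sum ≈ 1610.82180.

1610.82180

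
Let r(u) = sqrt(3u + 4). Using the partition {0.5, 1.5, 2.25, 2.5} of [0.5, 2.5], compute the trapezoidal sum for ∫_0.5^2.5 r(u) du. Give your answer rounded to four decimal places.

5.7869

Subinterval widths: 1, 0.75, 0.25.
r(0.5) ≈ 2.3452, r(1.5) ≈ 2.9155, r(2.25) ≈ 3.2787, r(2.5) ≈ 3.3912.
On each subinterval the trapezoid contributes (Δu_i/2)·[r(u_{i-1}) + r(u_i)].
Sum ≈ 5.7869.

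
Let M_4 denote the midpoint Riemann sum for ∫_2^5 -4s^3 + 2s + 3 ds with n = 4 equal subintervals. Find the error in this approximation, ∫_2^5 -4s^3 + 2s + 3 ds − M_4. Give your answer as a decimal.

Exact integral: ∫_2^5 f(s) ds = -579.
M_4 = -573.09375.
Error = -579 − (-573.09375) = -5.90625.

-5.90625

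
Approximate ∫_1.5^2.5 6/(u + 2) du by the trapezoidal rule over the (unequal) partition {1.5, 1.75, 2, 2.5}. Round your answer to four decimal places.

1.5101

Subinterval widths: 0.25, 0.25, 0.5.
f(1.5) = 12/7, f(1.75) = 1.6, f(2) = 1.5, f(2.5) = 4/3.
On each subinterval the trapezoid contributes (Δu_i/2)·[f(u_{i-1}) + f(u_i)].
Sum ≈ 1.5101.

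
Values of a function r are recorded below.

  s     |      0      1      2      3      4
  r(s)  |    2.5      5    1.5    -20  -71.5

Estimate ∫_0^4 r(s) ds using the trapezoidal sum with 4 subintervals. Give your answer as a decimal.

-48

Δs = 1.
T_4 = (1/2)·[2.5 + 2·5 + 2·1.5 + 2·(-20) + (-71.5)] = -48.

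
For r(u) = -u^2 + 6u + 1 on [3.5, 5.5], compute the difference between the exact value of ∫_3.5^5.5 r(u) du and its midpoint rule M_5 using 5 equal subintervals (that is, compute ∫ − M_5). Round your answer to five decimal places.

-0.02667

Exact integral: ∫_3.5^5.5 r(u) du ≈ 14.8333333.
M_5 = 14.86.
Error ≈ 14.8333333 − 14.86 ≈ -0.02667.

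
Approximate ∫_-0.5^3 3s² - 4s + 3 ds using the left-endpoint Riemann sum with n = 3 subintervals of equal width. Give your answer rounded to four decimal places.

Δs = (3 − (-0.5))/3 = 7/6.
Left endpoints: -0.5, 2/3, 11/6.
f(-0.5) = 5.75, f(2/3) = 5/3, f(11/6) = 5.75.
Sum = Δs · [f(-0.5) + f(2/3) + f(11/6)].
Sum ≈ 15.3611.

15.3611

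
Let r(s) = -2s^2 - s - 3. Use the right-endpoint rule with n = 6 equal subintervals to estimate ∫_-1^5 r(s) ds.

Δs = (5 − (-1))/6 = 1.
Right endpoints: 0, 1, 2, 3, 4, 5.
r(0) = -3, r(1) = -6, r(2) = -13, r(3) = -24, r(4) = -39, r(5) = -58.
Sum = Δs · [r(0) + r(1) + r(2) + ...].
Sum = -143.

-143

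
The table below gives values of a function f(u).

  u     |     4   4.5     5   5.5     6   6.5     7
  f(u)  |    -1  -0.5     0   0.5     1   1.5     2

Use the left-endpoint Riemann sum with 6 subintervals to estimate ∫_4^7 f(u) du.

0.75

Δu = 0.5.
Sum = 0.5·[(-1) + (-0.5) + 0 + 0.5 + 1 + 1.5] = 0.75.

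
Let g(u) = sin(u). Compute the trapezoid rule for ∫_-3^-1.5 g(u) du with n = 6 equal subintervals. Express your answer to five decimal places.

Δu = (-1.5 − (-3))/6 = 0.25.
g(-3) ≈ -0.14112, g(-2.75) ≈ -0.38166, g(-2.5) ≈ -0.59847, g(-2.25) ≈ -0.77807, g(-2) ≈ -0.90930, g(-1.75) ≈ -0.98399, g(-1.5) ≈ -0.99749.
T_6 = (Δu/2)·[g(u_0) + 2g(u_1) + ... + 2g(u_{5}) + g(u_6)].
Sum ≈ -1.05520.

-1.05520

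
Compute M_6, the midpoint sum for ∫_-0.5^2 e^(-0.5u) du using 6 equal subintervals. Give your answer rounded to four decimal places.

Δu = (2 − (-0.5))/6 = 5/12.
Midpoints: -7/24, 0.125, 13/24, 23/24, 1.375, 43/24.
f(-7/24) ≈ 1.1570, f(0.125) ≈ 0.9394, f(13/24) ≈ 0.7627, f(23/24) ≈ 0.6193, f(1.375) ≈ 0.5028, f(43/24) ≈ 0.4083.
Sum = Δu · [f(-7/24) + f(0.125) + f(13/24) + ...].
Sum ≈ 1.8290.

1.8290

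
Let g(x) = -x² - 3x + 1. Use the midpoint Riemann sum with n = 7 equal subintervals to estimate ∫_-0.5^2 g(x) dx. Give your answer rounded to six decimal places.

-5.806760

Δx = (2 − (-0.5))/7 = 5/14.
Midpoints: -9/28, 1/28, 11/28, 0.75, 31/28, 41/28, 51/28.
g(-9/28) = 1459/784, g(1/28) = 699/784, g(11/28) = -261/784, g(0.75) = -1.8125, g(31/28) = -2781/784, g(41/28) = -4341/784, g(51/28) = -6101/784.
Sum = Δx · [g(-9/28) + g(1/28) + g(11/28) + ...].
Sum ≈ -5.806760.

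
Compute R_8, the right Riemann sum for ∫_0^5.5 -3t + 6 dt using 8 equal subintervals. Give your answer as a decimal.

Δt = (5.5 − 0)/8 = 0.6875.
Right endpoints: 0.6875, 1.375, 2.0625, 2.75, 3.4375, 4.125, 4.8125, 5.5.
f(0.6875) = 3.9375, f(1.375) = 1.875, f(2.0625) = -0.1875, f(2.75) = -2.25, f(3.4375) = -4.3125, f(4.125) = -6.375, f(4.8125) = -8.4375, f(5.5) = -10.5.
Sum = Δt · [f(0.6875) + f(1.375) + f(2.0625) + ...].
Sum = -18.046875.

-18.046875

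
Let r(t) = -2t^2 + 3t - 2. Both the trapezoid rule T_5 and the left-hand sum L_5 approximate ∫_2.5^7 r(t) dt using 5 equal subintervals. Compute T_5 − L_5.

T_5 = -164.34.
L_5 = -131.94.
T_5 − L_5 = -32.4.

-32.4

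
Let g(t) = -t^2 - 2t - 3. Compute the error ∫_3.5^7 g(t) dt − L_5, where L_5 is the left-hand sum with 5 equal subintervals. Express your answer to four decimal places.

Exact integral: ∫_3.5^7 g(t) dt ≈ -147.291667.
L_5 = -132.265.
Error ≈ -147.291667 − (-132.265) ≈ -15.0267.

-15.0267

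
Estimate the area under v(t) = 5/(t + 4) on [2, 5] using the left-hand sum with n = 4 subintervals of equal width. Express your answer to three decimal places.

Δt = (5 − 2)/4 = 0.75.
Left endpoints: 2, 2.75, 3.5, 4.25.
v(2) = 5/6, v(2.75) = 20/27, v(3.5) = 2/3, v(4.25) = 20/33.
Sum = Δt · [v(2) + v(2.75) + v(3.5) + v(4.25)].
Sum ≈ 2.135.

2.135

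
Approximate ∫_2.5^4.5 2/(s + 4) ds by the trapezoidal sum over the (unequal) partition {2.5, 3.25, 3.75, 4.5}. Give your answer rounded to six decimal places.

0.537324

Subinterval widths: 0.75, 0.5, 0.75.
f(2.5) = 4/13, f(3.25) = 8/29, f(3.75) = 8/31, f(4.5) = 4/17.
On each subinterval the trapezoid contributes (Δs_i/2)·[f(s_{i-1}) + f(s_i)].
Sum ≈ 0.537324.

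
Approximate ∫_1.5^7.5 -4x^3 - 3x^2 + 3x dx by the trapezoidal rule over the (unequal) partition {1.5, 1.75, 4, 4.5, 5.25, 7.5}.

Subinterval widths: 0.25, 2.25, 0.5, 0.75, 2.25.
f(1.5) = -15.75, f(1.75) = -25.375, f(4) = -292, f(4.5) = -411.75, f(5.25) = -645.75, f(7.5) = -1833.75.
On each subinterval the trapezoid contributes (Δx_i/2)·[f(x_{i-1}) + f(x_i)].
Sum = -3724.125.

-3724.125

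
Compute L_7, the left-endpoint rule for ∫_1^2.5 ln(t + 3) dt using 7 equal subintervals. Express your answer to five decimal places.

Δt = (2.5 − 1)/7 = 3/14.
Left endpoints: 1, 17/14, 10/7, 23/14, 13/7, 29/14, 16/7.
f(1) ≈ 1.38629, f(17/14) ≈ 1.43848, f(10/7) ≈ 1.48808, f(23/14) ≈ 1.53533, f(13/7) ≈ 1.58045, f(29/14) ≈ 1.62362, f(16/7) ≈ 1.66501.
Sum = Δt · [f(1) + f(17/14) + f(10/7) + ...].
Sum ≈ 2.29656.

2.29656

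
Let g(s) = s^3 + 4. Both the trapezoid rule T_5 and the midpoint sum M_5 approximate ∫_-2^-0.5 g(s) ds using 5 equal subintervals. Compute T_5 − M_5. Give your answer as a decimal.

-0.1265625

T_5 = 1.93125.
M_5 = 2.0578125.
T_5 − M_5 = -0.1265625.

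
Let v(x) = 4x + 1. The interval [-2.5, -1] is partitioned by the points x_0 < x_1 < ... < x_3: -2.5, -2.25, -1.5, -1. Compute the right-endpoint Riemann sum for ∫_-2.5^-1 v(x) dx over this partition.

-7.25

Subinterval widths: 0.25, 0.75, 0.5.
Right endpoints: -2.25, -1.5, -1.
v(-2.25) = -8, v(-1.5) = -5, v(-1) = -3.
Sum = Σ Δx_i · v(x_i).
Sum = -7.25.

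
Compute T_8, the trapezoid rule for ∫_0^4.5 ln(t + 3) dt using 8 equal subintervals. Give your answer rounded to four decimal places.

Δt = (4.5 − 0)/8 = 0.5625.
f(0) ≈ 1.0986, f(0.5625) ≈ 1.2705, f(1.125) ≈ 1.4171, f(1.6875) ≈ 1.5449, f(2.25) ≈ 1.6582, f(2.8125) ≈ 1.7600, f(3.375) ≈ 1.8524, f(3.9375) ≈ 1.9369, f(4.5) ≈ 2.0149.
T_8 = (Δt/2)·[f(t_0) + 2f(t_1) + ... + 2f(t_{7}) + f(t_8)].
Sum ≈ 7.3107.

7.3107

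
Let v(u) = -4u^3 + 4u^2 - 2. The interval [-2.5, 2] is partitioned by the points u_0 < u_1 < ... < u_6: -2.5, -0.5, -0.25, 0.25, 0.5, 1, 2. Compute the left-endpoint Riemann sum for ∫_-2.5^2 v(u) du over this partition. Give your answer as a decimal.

Subinterval widths: 2, 0.25, 0.5, 0.25, 0.5, 1.
Left endpoints: -2.5, -0.5, -0.25, 0.25, 0.5, 1.
v(-2.5) = 85.5, v(-0.5) = -0.5, v(-0.25) = -1.6875, v(0.25) = -1.8125, v(0.5) = -1.5, v(1) = -2.
Sum = Σ Δu_i · v(u_i).
Sum = 166.828125.

166.828125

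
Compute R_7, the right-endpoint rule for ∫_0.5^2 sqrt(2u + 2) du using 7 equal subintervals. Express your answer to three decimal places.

3.243

Δu = (2 − 0.5)/7 = 3/14.
Right endpoints: 5/7, 13/14, 8/7, 19/14, 11/7, 25/14, 2.
f(5/7) ≈ 1.852, f(13/14) ≈ 1.964, f(8/7) ≈ 2.070, f(19/14) ≈ 2.171, f(11/7) ≈ 2.268, f(25/14) ≈ 2.360, f(2) ≈ 2.449.
Sum = Δu · [f(5/7) + f(13/14) + f(8/7) + ...].
Sum ≈ 3.243.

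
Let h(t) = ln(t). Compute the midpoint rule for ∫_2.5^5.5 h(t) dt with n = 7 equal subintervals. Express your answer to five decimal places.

Δt = (5.5 − 2.5)/7 = 3/7.
Midpoints: 19/7, 22/7, 25/7, 4, 31/7, 34/7, 37/7.
h(19/7) ≈ 0.99853, h(22/7) ≈ 1.14513, h(25/7) ≈ 1.27297, h(4) ≈ 1.38629, h(31/7) ≈ 1.48808, h(34/7) ≈ 1.58045, h(37/7) ≈ 1.66501.
Sum = Δt · [h(19/7) + h(22/7) + h(25/7) + ...].
Sum ≈ 4.08705.

4.08705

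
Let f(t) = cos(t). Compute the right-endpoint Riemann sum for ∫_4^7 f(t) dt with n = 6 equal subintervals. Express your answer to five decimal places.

1.73610

Δt = (7 − 4)/6 = 0.5.
Right endpoints: 4.5, 5, 5.5, 6, 6.5, 7.
f(4.5) ≈ -0.21080, f(5) ≈ 0.28366, f(5.5) ≈ 0.70867, f(6) ≈ 0.96017, f(6.5) ≈ 0.97659, f(7) ≈ 0.75390.
Sum = Δt · [f(4.5) + f(5) + f(5.5) + ...].
Sum ≈ 1.73610.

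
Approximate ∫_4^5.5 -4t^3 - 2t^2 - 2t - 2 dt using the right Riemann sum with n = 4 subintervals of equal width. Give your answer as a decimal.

Δt = (5.5 − 4)/4 = 0.375.
Right endpoints: 4.375, 4.75, 5.125, 5.5.
f(4.375) = -383.9921875, f(4.75) = -485.3125, f(5.125) = -603.2265625, f(5.5) = -739.
Sum = Δt · [f(4.375) + f(4.75) + f(5.125) + f(5.5)].
Sum = -829.32421875.

-829.32421875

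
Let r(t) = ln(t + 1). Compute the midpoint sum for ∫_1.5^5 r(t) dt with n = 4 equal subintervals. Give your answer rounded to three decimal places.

4.967

Δt = (5 − 1.5)/4 = 0.875.
Midpoints: 1.9375, 2.8125, 3.6875, 4.5625.
r(1.9375) ≈ 1.078, r(2.8125) ≈ 1.338, r(3.6875) ≈ 1.545, r(4.5625) ≈ 1.716.
Sum = Δt · [r(1.9375) + r(2.8125) + r(3.6875) + r(4.5625)].
Sum ≈ 4.967.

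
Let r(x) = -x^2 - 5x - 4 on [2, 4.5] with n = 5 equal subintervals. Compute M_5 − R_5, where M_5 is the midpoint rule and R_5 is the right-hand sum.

M_5 = -78.28125.
R_5 = -85.625.
M_5 − R_5 = 7.34375.

7.34375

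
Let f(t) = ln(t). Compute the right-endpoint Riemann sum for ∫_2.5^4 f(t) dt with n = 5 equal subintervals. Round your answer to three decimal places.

Δt = (4 − 2.5)/5 = 0.3.
Right endpoints: 2.8, 3.1, 3.4, 3.7, 4.
f(2.8) ≈ 1.030, f(3.1) ≈ 1.131, f(3.4) ≈ 1.224, f(3.7) ≈ 1.308, f(4) ≈ 1.386.
Sum = Δt · [f(2.8) + f(3.1) + f(3.4) + f(3.7) + f(4)].
Sum ≈ 1.824.

1.824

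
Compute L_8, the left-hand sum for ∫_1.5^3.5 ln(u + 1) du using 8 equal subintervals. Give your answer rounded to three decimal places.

Δu = (3.5 − 1.5)/8 = 0.25.
Left endpoints: 1.5, 1.75, 2, 2.25, 2.5, 2.75, 3, 3.25.
f(1.5) ≈ 0.916, f(1.75) ≈ 1.012, f(2) ≈ 1.099, f(2.25) ≈ 1.179, f(2.5) ≈ 1.253, f(2.75) ≈ 1.322, f(3) ≈ 1.386, f(3.25) ≈ 1.447.
Sum = Δu · [f(1.5) + f(1.75) + f(2) + ...].
Sum ≈ 2.403.

2.403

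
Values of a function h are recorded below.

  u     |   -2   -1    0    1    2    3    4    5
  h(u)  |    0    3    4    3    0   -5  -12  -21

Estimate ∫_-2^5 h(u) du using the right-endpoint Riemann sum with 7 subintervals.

Δu = 1.
Sum = 1·[3 + 4 + 3 + 0 + (-5) + (-12) + (-21)] = -28.

-28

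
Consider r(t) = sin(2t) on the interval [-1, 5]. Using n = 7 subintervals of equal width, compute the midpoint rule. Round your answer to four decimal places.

Δt = (5 − (-1))/7 = 6/7.
Midpoints: -4/7, 2/7, 8/7, 2, 20/7, 26/7, 32/7.
r(-4/7) ≈ -0.9098, r(2/7) ≈ 0.5408, r(8/7) ≈ 0.7551, r(2) ≈ -0.7568, r(20/7) ≈ -0.5387, r(26/7) ≈ 0.9109, r(32/7) ≈ 0.2782.
Sum = Δt · [r(-4/7) + r(2/7) + r(8/7) + ...].
Sum ≈ 0.2398.

0.2398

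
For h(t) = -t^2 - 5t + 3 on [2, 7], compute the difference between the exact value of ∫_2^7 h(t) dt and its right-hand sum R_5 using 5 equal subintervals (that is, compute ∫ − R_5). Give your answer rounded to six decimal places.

35.833333

Exact integral: ∫_2^7 h(t) dt ≈ -209.16666667.
R_5 = -245.
Error ≈ -209.16666667 − (-245) ≈ 35.833333.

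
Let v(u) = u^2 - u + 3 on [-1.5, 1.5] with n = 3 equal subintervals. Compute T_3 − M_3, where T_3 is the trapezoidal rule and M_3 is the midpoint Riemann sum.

0.75

T_3 = 11.75.
M_3 = 11.
T_3 − M_3 = 0.75.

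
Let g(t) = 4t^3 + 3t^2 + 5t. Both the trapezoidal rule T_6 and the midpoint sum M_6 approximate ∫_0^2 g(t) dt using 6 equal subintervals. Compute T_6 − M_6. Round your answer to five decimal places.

T_6 ≈ 34.5555556.
M_6 ≈ 33.7222222.
T_6 − M_6 ≈ 0.83333.

0.83333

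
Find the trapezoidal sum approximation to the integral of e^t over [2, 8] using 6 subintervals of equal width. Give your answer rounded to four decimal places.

3217.3323

Δt = (8 − 2)/6 = 1.
f(2) ≈ 7.3891, f(3) ≈ 20.0855, f(4) ≈ 54.5982, f(5) ≈ 148.4132, f(6) ≈ 403.4288, f(7) ≈ 1096.6332, f(8) ≈ 2980.9580.
T_6 = (Δt/2)·[f(t_0) + 2f(t_1) + ... + 2f(t_{5}) + f(t_6)].
Sum ≈ 3217.3323.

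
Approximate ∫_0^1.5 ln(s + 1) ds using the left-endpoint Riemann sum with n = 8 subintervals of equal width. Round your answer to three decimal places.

Δs = (1.5 − 0)/8 = 0.1875.
Left endpoints: 0, 0.1875, 0.375, 0.5625, 0.75, 0.9375, 1.125, 1.3125.
f(0) ≈ 0.000, f(0.1875) ≈ 0.172, f(0.375) ≈ 0.318, f(0.5625) ≈ 0.446, f(0.75) ≈ 0.560, f(0.9375) ≈ 0.661, f(1.125) ≈ 0.754, f(1.3125) ≈ 0.838.
Sum = Δs · [f(0) + f(0.1875) + f(0.375) + ...].
Sum ≈ 0.703.

0.703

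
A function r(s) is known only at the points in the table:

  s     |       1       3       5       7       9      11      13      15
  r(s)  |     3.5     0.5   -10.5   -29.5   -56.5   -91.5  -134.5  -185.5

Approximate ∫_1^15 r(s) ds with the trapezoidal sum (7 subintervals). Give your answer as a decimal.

-826

Δs = 2.
T_7 = (2/2)·[3.5 + 2·0.5 + 2·(-10.5) + 2·(-29.5) + 2·(-56.5) + 2·(-91.5) + 2·(-134.5) + (-185.5)] = -826.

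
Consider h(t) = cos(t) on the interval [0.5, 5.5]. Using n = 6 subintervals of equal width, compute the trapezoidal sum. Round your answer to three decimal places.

-1.116

Δt = (5.5 − 0.5)/6 = 5/6.
h(0.5) ≈ 0.878, h(4/3) ≈ 0.235, h(13/6) ≈ -0.561, h(3) ≈ -0.990, h(23/6) ≈ -0.770, h(14/3) ≈ -0.046, h(5.5) ≈ 0.709.
T_6 = (Δt/2)·[h(t_0) + 2h(t_1) + ... + 2h(t_{5}) + h(t_6)].
Sum ≈ -1.116.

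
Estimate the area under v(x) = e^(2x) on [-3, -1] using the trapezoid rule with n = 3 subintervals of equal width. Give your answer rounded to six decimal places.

Δx = (-1 − (-3))/3 = 2/3.
v(-3) ≈ 0.002479, v(-7/3) ≈ 0.009404, v(-5/3) ≈ 0.035674, v(-1) ≈ 0.135335.
T_3 = (Δx/2)·[v(x_0) + 2v(x_1) + 2v(x_2) + v(x_3)].
Sum ≈ 0.075990.

0.075990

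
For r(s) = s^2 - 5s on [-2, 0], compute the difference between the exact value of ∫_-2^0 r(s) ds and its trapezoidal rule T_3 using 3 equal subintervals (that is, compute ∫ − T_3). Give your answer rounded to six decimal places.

-0.148148

Exact integral: ∫_-2^0 r(s) ds ≈ 12.66666667.
T_3 ≈ 12.81481481.
Error ≈ 12.66666667 − 12.81481481 ≈ -0.148148.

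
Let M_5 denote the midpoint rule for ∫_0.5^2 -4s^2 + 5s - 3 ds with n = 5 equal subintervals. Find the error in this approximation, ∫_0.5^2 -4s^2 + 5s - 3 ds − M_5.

Exact integral: ∫_0.5^2 f(s) ds = -5.625.
M_5 = -5.58.
Error = -5.625 − (-5.58) = -0.045.

-0.045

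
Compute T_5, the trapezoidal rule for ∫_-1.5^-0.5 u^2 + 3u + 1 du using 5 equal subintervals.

-0.91

Δu = (-0.5 − (-1.5))/5 = 0.2.
f(-1.5) = -1.25, f(-1.3) = -1.21, f(-1.1) = -1.09, f(-0.9) = -0.89, f(-0.7) = -0.61, f(-0.5) = -0.25.
T_5 = (Δu/2)·[f(u_0) + 2f(u_1) + ... + 2f(u_{4}) + f(u_5)].
Sum = -0.91.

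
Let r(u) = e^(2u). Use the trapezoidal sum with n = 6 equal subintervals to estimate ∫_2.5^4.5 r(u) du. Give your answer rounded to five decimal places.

Δu = (4.5 − 2.5)/6 = 1/3.
r(2.5) ≈ 148.41316, r(17/6) ≈ 289.06936, r(19/6) ≈ 563.03024, r(3.5) ≈ 1096.63316, r(23/6) ≈ 2135.94973, r(25/6) ≈ 4160.26201, r(4.5) ≈ 8103.08393.
T_6 = (Δu/2)·[r(u_0) + 2r(u_1) + ... + 2r(u_{5}) + r(u_6)].
Sum ≈ 4123.56435.

4123.56435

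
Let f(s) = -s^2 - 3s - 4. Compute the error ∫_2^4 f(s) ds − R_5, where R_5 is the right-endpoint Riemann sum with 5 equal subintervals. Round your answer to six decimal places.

3.653333

Exact integral: ∫_2^4 f(s) ds ≈ -44.66666667.
R_5 = -48.32.
Error ≈ -44.66666667 − (-48.32) ≈ 3.653333.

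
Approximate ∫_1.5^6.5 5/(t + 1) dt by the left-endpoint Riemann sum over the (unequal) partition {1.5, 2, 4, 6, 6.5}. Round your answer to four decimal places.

Subinterval widths: 0.5, 2, 2, 0.5.
Left endpoints: 1.5, 2, 4, 6.
f(1.5) = 2, f(2) = 5/3, f(4) = 1, f(6) = 5/7.
Sum = Σ Δt_i · f(t_i).
Sum ≈ 6.6905.

6.6905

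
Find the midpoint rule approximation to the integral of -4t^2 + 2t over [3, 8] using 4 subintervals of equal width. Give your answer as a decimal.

Δt = (8 − 3)/4 = 1.25.
Midpoints: 3.625, 4.875, 6.125, 7.375.
f(3.625) = -45.3125, f(4.875) = -85.3125, f(6.125) = -137.8125, f(7.375) = -202.8125.
Sum = Δt · [f(3.625) + f(4.875) + f(6.125) + f(7.375)].
Sum = -589.0625.

-589.0625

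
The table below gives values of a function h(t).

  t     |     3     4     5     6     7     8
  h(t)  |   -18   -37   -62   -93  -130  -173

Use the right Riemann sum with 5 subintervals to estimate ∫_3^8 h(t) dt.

Δt = 1.
Sum = 1·[(-37) + (-62) + (-93) + (-130) + (-173)] = -495.

-495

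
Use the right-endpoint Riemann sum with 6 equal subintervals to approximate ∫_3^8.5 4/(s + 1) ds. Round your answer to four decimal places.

Δs = (8.5 − 3)/6 = 11/12.
Right endpoints: 47/12, 29/6, 5.75, 20/3, 91/12, 8.5.
f(47/12) = 48/59, f(29/6) = 24/35, f(5.75) = 16/27, f(20/3) = 12/23, f(91/12) = 48/103, f(8.5) = 8/19.
Sum = Δs · [f(47/12) + f(29/6) + f(5.75) + ...].
Sum ≈ 3.2090.

3.2090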